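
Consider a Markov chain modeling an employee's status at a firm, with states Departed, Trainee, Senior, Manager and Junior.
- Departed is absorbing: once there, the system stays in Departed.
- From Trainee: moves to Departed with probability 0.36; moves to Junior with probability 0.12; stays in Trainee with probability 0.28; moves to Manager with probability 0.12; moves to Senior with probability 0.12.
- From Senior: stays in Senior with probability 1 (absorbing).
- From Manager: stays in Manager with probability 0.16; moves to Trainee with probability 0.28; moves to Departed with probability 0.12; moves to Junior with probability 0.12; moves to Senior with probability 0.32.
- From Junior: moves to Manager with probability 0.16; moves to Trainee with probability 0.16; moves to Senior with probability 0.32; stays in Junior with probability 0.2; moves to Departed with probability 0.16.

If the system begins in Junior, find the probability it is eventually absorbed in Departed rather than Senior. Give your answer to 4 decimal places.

0.4103

Let h(s) be the probability of absorption at Departed starting from transient state s. Then h(Departed) = 1 and h(Senior) = 0. By first-step analysis:
h(Trainee) = 0.36·1 + 0.28·h(Trainee) + 0.12·0 + 0.12·h(Manager) + 0.12·h(Junior)
h(Manager) = 0.12·1 + 0.28·h(Trainee) + 0.32·0 + 0.16·h(Manager) + 0.12·h(Junior)
h(Junior) = 0.16·1 + 0.16·h(Trainee) + 0.32·0 + 0.16·h(Manager) + 0.2·h(Junior)
Solving: h(Trainee) = 0.6374, h(Manager) = 0.4139, h(Junior) = 0.4103.
Starting from Junior, the probability is 0.4103.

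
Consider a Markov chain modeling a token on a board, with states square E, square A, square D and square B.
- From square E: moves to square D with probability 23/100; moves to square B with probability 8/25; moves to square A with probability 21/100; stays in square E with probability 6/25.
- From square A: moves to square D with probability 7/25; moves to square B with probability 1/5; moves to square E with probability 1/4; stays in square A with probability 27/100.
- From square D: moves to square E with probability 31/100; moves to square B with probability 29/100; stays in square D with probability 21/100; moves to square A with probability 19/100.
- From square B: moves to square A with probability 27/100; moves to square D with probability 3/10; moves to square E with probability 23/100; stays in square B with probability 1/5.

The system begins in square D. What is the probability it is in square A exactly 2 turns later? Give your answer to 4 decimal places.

0.2346

Propagate the distribution vector 2 turns from square D.
After 0 turns: (0.0000, 0.0000, 1.0000, 0.0000)
After 1 turn: (0.3100, 0.1900, 0.2100, 0.2900)
After 2 turns: (0.2537, 0.2346, 0.2556, 0.2561)
P(in square A after 2 turns) = 0.2346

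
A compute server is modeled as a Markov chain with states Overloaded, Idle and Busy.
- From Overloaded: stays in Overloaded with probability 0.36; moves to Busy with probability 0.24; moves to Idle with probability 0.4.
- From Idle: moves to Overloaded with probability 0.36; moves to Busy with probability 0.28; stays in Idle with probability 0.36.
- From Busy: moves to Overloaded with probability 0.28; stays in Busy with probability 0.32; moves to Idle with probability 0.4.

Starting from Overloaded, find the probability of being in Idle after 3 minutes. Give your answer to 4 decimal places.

0.3846

Propagate the distribution vector 3 minutes from Overloaded.
After 0 minutes: (1.0000, 0.0000, 0.0000)
After 1 minute: (0.3600, 0.4000, 0.2400)
After 2 minutes: (0.3408, 0.3840, 0.2752)
After 3 minutes: (0.3380, 0.3846, 0.2774)
P(in Idle after 3 minutes) = 0.3846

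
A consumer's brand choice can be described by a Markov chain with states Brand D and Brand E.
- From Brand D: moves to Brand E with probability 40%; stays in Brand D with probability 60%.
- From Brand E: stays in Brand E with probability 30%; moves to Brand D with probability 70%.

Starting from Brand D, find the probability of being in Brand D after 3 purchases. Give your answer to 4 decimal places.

Propagate the distribution vector 3 purchases from Brand D.
After 0 purchases: (1.0000, 0.0000)
After 1 purchase: (0.6000, 0.4000)
After 2 purchases: (0.6400, 0.3600)
After 3 purchases: (0.6360, 0.3640)
P(in Brand D after 3 purchases) = 0.6360

0.6360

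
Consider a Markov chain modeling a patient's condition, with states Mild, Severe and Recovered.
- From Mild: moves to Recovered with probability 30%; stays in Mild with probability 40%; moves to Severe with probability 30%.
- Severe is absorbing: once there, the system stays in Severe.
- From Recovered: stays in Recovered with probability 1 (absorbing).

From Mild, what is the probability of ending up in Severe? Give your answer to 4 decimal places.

Let h(s) be the probability of absorption at Severe starting from transient state s. Then h(Severe) = 1 and h(Recovered) = 0. By first-step analysis:
h(Mild) = 0.4·h(Mild) + 0.3·1 + 0.3·0
Solving: h(Mild) = 0.5000.
Starting from Mild, the probability is 0.5000.

0.5000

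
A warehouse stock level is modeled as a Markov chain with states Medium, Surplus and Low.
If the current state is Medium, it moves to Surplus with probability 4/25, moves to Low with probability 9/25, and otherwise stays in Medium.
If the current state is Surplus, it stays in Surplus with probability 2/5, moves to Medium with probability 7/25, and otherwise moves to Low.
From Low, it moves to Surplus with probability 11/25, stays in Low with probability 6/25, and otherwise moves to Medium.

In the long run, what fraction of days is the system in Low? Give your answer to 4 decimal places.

Let the stationary distribution be π with π = πP and π_1 + π_2 + π_3 = 1.
π_1 = 0.48·π_1 + 0.28·π_2 + 0.32·π_3
π_2 = 0.16·π_1 + 0.4·π_2 + 0.44·π_3
Solving with the normalization constraint gives π = (0.3655, 0.3247, 0.3098).
So the stationary probability of Low is 0.3098.

0.3098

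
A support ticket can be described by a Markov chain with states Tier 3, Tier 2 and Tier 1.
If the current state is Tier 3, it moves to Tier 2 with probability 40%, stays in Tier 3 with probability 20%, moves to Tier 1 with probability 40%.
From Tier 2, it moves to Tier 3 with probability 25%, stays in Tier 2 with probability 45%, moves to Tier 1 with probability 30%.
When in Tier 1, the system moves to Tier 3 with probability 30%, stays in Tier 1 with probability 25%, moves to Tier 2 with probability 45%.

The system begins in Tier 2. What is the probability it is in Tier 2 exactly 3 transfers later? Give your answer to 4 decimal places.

Propagate the distribution vector 3 transfers from Tier 2.
After 0 transfers: (0.0000, 1.0000, 0.0000)
After 1 transfer: (0.2500, 0.4500, 0.3000)
After 2 transfers: (0.2525, 0.4375, 0.3100)
After 3 transfers: (0.2529, 0.4374, 0.3098)
P(in Tier 2 after 3 transfers) = 0.4374

0.4374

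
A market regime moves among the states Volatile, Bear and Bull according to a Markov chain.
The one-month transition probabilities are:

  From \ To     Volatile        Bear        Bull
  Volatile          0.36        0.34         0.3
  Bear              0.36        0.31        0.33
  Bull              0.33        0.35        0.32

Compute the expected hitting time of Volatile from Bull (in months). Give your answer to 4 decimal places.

Let t(s) be the expected number of months to first reach Volatile from state s, with t(Volatile) = 0. Conditioning on the first month:
t(Bear) = 1 + 0.31·t(Bear) + 0.33·t(Bull)
t(Bull) = 1 + 0.35·t(Bear) + 0.32·t(Bull)
Solving: t(Bear) = 2.8555, t(Bull) = 2.9403.
Expected months from Bull to Volatile: 2.9403.

2.9403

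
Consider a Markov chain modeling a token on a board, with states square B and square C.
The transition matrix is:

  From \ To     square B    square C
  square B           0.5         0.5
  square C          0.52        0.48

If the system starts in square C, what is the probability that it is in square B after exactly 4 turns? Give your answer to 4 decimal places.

Propagate the distribution vector 4 turns from square C.
After 0 turns: (0.0000, 1.0000)
After 1 turn: (0.5200, 0.4800)
After 2 turns: (0.5096, 0.4904)
After 3 turns: (0.5098, 0.4902)
After 4 turns: (0.5098, 0.4902)
P(in square B after 4 turns) = 0.5098

0.5098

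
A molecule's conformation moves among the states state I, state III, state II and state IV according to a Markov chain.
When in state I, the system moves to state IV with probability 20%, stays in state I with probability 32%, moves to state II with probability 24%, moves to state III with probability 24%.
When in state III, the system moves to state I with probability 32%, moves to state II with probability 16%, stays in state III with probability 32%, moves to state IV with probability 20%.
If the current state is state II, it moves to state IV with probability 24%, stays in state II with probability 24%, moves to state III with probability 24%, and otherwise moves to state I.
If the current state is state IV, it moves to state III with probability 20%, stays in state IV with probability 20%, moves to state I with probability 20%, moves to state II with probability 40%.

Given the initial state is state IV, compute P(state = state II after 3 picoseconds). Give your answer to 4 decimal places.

Propagate the distribution vector 3 picoseconds from state IV.
After 0 picoseconds: (0.0000, 0.0000, 0.0000, 1.0000)
After 1 picosecond: (0.2000, 0.2000, 0.4000, 0.2000)
After 2 picoseconds: (0.2800, 0.2480, 0.2560, 0.2160)
After 3 picoseconds: (0.2838, 0.2512, 0.2547, 0.2102)
P(in state II after 3 picoseconds) = 0.2547

0.2547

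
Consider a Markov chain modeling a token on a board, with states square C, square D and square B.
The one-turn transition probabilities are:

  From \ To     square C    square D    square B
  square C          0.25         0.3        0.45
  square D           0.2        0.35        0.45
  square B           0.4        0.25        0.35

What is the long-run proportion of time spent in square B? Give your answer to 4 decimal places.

0.4091

Let the stationary distribution be π with π = πP and π_1 + π_2 + π_3 = 1.
π_1 = 0.25·π_1 + 0.2·π_2 + 0.4·π_3
π_2 = 0.3·π_1 + 0.35·π_2 + 0.25·π_3
Solving with the normalization constraint gives π = (0.2967, 0.2943, 0.4091).
So the stationary probability of square B is 0.4091.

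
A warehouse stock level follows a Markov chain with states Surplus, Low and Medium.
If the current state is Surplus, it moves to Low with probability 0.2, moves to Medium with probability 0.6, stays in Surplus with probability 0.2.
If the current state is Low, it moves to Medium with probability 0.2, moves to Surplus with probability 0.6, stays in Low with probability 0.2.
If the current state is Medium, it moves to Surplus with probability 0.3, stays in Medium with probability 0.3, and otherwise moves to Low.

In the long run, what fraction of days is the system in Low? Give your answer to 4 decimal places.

0.2754

Let the stationary distribution be π with π = πP and π_1 + π_2 + π_3 = 1.
π_1 = 0.2·π_1 + 0.6·π_2 + 0.3·π_3
π_2 = 0.2·π_1 + 0.2·π_2 + 0.4·π_3
Solving with the normalization constraint gives π = (0.3478, 0.2754, 0.3768).
So the stationary probability of Low is 0.2754.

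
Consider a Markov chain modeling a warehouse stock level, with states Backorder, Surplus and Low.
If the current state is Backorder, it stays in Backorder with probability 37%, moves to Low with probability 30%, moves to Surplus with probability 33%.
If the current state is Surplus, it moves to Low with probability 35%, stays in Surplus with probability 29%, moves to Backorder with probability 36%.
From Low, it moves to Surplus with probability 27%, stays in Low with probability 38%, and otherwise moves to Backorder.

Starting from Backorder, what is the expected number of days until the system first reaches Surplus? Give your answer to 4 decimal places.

3.2213

Let t(s) be the expected number of days to first reach Surplus from state s, with t(Surplus) = 0. Conditioning on the first day:
t(Backorder) = 1 + 0.37·t(Backorder) + 0.3·t(Low)
t(Low) = 1 + 0.35·t(Backorder) + 0.38·t(Low)
Solving: t(Backorder) = 3.2213, t(Low) = 3.4314.
Expected days from Backorder to Surplus: 3.2213.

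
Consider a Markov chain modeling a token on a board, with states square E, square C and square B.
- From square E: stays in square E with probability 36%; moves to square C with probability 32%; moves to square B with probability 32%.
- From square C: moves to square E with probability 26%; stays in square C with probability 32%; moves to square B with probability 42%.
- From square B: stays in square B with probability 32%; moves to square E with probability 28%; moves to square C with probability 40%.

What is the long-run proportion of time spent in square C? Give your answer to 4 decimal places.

Let the stationary distribution be π with π = πP and π_1 + π_2 + π_3 = 1.
π_1 = 0.36·π_1 + 0.26·π_2 + 0.28·π_3
π_2 = 0.32·π_1 + 0.32·π_2 + 0.4·π_3
Solving with the normalization constraint gives π = (0.2968, 0.3484, 0.3548).
So the stationary probability of square C is 0.3484.

0.3484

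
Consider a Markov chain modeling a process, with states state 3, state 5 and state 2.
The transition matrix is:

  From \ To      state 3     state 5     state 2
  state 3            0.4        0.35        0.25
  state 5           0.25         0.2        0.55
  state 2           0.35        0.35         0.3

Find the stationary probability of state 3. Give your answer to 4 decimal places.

0.3364

Let the stationary distribution be π with π = πP and π_1 + π_2 + π_3 = 1.
π_1 = 0.4·π_1 + 0.25·π_2 + 0.35·π_3
π_2 = 0.35·π_1 + 0.2·π_2 + 0.35·π_3
Solving with the normalization constraint gives π = (0.3364, 0.3043, 0.3593).
So the stationary probability of state 3 is 0.3364.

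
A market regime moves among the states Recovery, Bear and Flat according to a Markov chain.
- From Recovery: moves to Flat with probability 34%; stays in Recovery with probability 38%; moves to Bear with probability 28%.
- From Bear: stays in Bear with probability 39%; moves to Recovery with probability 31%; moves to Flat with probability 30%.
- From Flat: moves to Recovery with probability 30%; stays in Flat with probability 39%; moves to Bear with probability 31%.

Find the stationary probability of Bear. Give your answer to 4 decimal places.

0.3262

Let the stationary distribution be π with π = πP and π_1 + π_2 + π_3 = 1.
π_1 = 0.38·π_1 + 0.31·π_2 + 0.3·π_3
π_2 = 0.28·π_1 + 0.39·π_2 + 0.31·π_3
Solving with the normalization constraint gives π = (0.3296, 0.3262, 0.3442).
So the stationary probability of Bear is 0.3262.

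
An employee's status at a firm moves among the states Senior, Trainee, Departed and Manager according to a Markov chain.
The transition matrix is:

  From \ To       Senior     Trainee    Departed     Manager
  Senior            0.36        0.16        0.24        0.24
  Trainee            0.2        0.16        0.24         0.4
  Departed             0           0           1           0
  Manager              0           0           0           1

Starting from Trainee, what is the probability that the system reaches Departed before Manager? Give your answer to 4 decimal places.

0.3987

Let h(s) be the probability of absorption at Departed starting from transient state s. Then h(Departed) = 1 and h(Manager) = 0. By first-step analysis:
h(Senior) = 0.36·h(Senior) + 0.16·h(Trainee) + 0.24·1 + 0.24·0
h(Trainee) = 0.2·h(Senior) + 0.16·h(Trainee) + 0.24·1 + 0.4·0
Solving: h(Senior) = 0.4747, h(Trainee) = 0.3987.
Starting from Trainee, the probability is 0.3987.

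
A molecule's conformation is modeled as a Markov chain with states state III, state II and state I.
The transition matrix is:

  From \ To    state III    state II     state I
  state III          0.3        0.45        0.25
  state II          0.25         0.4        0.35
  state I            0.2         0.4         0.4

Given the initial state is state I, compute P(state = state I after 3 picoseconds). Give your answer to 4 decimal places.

Propagate the distribution vector 3 picoseconds from state I.
After 0 picoseconds: (0.0000, 0.0000, 1.0000)
After 1 picosecond: (0.2000, 0.4000, 0.4000)
After 2 picoseconds: (0.2400, 0.4100, 0.3500)
After 3 picoseconds: (0.2445, 0.4120, 0.3435)
P(in state I after 3 picoseconds) = 0.3435

0.3435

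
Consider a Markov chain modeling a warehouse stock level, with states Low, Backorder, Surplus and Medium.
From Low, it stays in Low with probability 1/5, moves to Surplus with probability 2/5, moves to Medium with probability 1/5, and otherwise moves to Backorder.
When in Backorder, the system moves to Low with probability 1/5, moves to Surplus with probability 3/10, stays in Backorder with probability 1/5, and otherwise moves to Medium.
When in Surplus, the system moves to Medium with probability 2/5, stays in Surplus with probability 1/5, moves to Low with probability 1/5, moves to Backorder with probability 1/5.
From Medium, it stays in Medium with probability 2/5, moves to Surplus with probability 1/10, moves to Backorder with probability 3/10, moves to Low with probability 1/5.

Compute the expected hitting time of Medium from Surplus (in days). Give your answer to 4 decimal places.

Let t(s) be the expected number of days to first reach Medium from state s, with t(Medium) = 0. Conditioning on the first day:
t(Low) = 1 + 0.2·t(Low) + 0.2·t(Backorder) + 0.4·t(Surplus)
t(Backorder) = 1 + 0.2·t(Low) + 0.2·t(Backorder) + 0.3·t(Surplus)
t(Surplus) = 1 + 0.2·t(Low) + 0.2·t(Backorder) + 0.2·t(Surplus)
Solving: t(Low) = 3.5294, t(Backorder) = 3.2353, t(Surplus) = 2.9412.
Expected days from Surplus to Medium: 2.9412.

2.9412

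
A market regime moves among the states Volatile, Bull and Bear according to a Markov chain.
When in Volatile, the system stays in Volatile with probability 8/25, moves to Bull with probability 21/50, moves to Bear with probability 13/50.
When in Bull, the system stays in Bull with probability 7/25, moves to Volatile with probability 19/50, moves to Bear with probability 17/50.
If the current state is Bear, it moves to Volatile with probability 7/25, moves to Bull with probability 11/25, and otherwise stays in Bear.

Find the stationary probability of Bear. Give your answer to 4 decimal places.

Let the stationary distribution be π with π = πP and π_1 + π_2 + π_3 = 1.
π_1 = 0.32·π_1 + 0.38·π_2 + 0.28·π_3
π_2 = 0.42·π_1 + 0.28·π_2 + 0.44·π_3
Solving with the normalization constraint gives π = (0.3306, 0.3736, 0.2958).
So the stationary probability of Bear is 0.2958.

0.2958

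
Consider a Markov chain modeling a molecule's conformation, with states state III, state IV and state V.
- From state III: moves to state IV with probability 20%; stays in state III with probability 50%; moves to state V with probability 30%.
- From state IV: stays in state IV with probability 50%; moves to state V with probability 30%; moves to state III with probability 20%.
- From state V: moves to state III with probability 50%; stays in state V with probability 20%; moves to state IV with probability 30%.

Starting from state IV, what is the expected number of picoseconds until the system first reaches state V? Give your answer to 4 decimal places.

3.3333

Let t(s) be the expected number of picoseconds to first reach state V from state s, with t(state V) = 0. Conditioning on the first picosecond:
t(state III) = 1 + 0.5·t(state III) + 0.2·t(state IV)
t(state IV) = 1 + 0.2·t(state III) + 0.5·t(state IV)
Solving: t(state III) = 3.3333, t(state IV) = 3.3333.
Expected picoseconds from state IV to state V: 3.3333.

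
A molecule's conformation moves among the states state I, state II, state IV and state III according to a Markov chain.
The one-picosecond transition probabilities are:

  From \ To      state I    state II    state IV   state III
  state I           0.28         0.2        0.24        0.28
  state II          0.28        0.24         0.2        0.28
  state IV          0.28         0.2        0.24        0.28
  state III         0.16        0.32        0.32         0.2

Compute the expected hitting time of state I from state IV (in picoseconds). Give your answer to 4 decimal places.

4.0179

Let t(s) be the expected number of picoseconds to first reach state I from state s, with t(state I) = 0. Conditioning on the first picosecond:
t(state II) = 1 + 0.24·t(state II) + 0.2·t(state IV) + 0.28·t(state III)
t(state IV) = 1 + 0.2·t(state II) + 0.24·t(state IV) + 0.28·t(state III)
t(state III) = 1 + 0.32·t(state II) + 0.32·t(state IV) + 0.2·t(state III)
Solving: t(state II) = 4.0179, t(state IV) = 4.0179, t(state III) = 4.4643.
Expected picoseconds from state IV to state I: 4.0179.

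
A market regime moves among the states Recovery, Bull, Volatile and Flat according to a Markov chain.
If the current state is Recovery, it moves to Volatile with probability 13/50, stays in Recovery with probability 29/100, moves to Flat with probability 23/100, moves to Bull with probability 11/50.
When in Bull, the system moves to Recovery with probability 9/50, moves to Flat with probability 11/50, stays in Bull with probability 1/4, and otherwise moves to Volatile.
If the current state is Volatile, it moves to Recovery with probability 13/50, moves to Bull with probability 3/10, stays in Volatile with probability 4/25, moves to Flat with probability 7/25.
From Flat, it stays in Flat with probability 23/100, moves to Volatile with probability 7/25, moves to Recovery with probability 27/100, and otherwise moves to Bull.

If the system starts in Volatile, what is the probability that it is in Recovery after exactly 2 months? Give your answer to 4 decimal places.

Propagate the distribution vector 2 months from Volatile.
After 0 months: (0.0000, 0.0000, 1.0000, 0.0000)
After 1 month: (0.2600, 0.3000, 0.1600, 0.2800)
After 2 months: (0.2466, 0.2418, 0.2766, 0.2350)
P(in Recovery after 2 months) = 0.2466

0.2466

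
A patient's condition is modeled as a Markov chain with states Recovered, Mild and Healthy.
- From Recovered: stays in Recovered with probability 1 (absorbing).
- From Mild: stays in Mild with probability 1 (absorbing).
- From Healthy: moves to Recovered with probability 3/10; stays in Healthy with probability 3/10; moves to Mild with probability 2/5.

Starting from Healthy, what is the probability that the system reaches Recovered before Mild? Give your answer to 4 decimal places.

0.4286

Let h(s) be the probability of absorption at Recovered starting from transient state s. Then h(Recovered) = 1 and h(Mild) = 0. By first-step analysis:
h(Healthy) = 0.3·1 + 0.4·0 + 0.3·h(Healthy)
Solving: h(Healthy) = 0.4286.
Starting from Healthy, the probability is 0.4286.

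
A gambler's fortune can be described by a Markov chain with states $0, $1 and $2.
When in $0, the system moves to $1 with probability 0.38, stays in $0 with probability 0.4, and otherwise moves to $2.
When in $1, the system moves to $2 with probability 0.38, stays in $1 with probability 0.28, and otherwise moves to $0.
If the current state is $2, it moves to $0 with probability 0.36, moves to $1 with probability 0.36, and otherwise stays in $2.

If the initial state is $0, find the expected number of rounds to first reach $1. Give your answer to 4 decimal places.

2.6644

Let t(s) be the expected number of rounds to first reach $1 from state s, with t($1) = 0. Conditioning on the first round:
t($0) = 1 + 0.4·t($0) + 0.22·t($2)
t($2) = 1 + 0.36·t($0) + 0.28·t($2)
Solving: t($0) = 2.6644, t($2) = 2.7211.
Expected rounds from $0 to $1: 2.6644.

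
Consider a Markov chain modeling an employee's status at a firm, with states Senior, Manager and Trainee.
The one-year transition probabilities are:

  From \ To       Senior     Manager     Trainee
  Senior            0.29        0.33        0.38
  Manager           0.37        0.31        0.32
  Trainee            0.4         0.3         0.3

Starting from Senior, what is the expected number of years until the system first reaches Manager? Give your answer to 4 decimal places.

3.1304

Let t(s) be the expected number of years to first reach Manager from state s, with t(Manager) = 0. Conditioning on the first year:
t(Senior) = 1 + 0.29·t(Senior) + 0.38·t(Trainee)
t(Trainee) = 1 + 0.4·t(Senior) + 0.3·t(Trainee)
Solving: t(Senior) = 3.1304, t(Trainee) = 3.2174.
Expected years from Senior to Manager: 3.1304.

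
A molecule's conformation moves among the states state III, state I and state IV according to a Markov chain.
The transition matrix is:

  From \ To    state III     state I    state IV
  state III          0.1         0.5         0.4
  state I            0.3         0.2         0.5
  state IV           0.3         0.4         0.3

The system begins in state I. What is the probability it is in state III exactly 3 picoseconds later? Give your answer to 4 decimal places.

Propagate the distribution vector 3 picoseconds from state I.
After 0 picoseconds: (0.0000, 1.0000, 0.0000)
After 1 picosecond: (0.3000, 0.2000, 0.5000)
After 2 picoseconds: (0.2400, 0.3900, 0.3700)
After 3 picoseconds: (0.2520, 0.3460, 0.4020)
P(in state III after 3 picoseconds) = 0.2520

0.2520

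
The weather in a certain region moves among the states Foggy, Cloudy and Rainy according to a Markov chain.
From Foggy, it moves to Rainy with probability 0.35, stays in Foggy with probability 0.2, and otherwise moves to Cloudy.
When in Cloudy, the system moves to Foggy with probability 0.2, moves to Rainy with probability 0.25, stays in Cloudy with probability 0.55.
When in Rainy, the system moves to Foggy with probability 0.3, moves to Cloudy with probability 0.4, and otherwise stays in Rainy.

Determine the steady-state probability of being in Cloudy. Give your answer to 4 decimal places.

Let the stationary distribution be π with π = πP and π_1 + π_2 + π_3 = 1.
π_1 = 0.2·π_1 + 0.2·π_2 + 0.3·π_3
π_2 = 0.45·π_1 + 0.55·π_2 + 0.4·π_3
Solving with the normalization constraint gives π = (0.2287, 0.4840, 0.2872).
So the stationary probability of Cloudy is 0.4840.

0.4840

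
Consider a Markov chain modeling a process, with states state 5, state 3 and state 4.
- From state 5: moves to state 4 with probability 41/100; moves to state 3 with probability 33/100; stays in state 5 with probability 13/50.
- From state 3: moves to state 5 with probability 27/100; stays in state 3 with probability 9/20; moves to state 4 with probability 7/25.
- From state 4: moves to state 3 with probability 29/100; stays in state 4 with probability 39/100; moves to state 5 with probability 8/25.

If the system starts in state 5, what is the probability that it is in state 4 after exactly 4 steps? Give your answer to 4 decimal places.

Propagate the distribution vector 4 steps from state 5.
After 0 steps: (1.0000, 0.0000, 0.0000)
After 1 step: (0.2600, 0.3300, 0.4100)
After 2 steps: (0.2879, 0.3532, 0.3589)
After 3 steps: (0.2851, 0.3580, 0.3569)
After 4 steps: (0.2850, 0.3587, 0.3563)
P(in state 4 after 4 steps) = 0.3563

0.3563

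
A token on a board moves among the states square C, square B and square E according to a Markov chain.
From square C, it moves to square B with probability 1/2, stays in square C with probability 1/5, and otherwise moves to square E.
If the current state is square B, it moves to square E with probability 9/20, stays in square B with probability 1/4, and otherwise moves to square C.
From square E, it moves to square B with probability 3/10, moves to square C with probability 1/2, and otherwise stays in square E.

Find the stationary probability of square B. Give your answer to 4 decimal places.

Let the stationary distribution be π with π = πP and π_1 + π_2 + π_3 = 1.
π_1 = 0.2·π_1 + 0.3·π_2 + 0.5·π_3
π_2 = 0.5·π_1 + 0.25·π_2 + 0.3·π_3
Solving with the normalization constraint gives π = (0.3310, 0.3488, 0.3203).
So the stationary probability of square B is 0.3488.

0.3488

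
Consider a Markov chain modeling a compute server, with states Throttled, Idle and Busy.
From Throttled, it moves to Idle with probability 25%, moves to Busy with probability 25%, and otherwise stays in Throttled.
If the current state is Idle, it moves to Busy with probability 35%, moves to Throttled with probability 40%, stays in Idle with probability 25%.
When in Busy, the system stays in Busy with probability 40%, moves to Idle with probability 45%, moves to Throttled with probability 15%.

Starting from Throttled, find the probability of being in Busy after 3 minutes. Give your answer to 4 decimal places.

Propagate the distribution vector 3 minutes from Throttled.
After 0 minutes: (1.0000, 0.0000, 0.0000)
After 1 minute: (0.5000, 0.2500, 0.2500)
After 2 minutes: (0.3875, 0.3000, 0.3125)
After 3 minutes: (0.3606, 0.3125, 0.3269)
P(in Busy after 3 minutes) = 0.3269

0.3269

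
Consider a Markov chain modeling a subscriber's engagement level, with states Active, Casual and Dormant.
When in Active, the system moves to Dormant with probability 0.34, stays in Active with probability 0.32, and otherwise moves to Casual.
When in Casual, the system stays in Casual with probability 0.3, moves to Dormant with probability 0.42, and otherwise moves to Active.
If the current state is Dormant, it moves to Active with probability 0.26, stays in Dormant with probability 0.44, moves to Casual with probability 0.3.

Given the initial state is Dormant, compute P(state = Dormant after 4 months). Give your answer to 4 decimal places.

Propagate the distribution vector 4 months from Dormant.
After 0 months: (0.0000, 0.0000, 1.0000)
After 1 month: (0.2600, 0.3000, 0.4400)
After 2 months: (0.2816, 0.3104, 0.4080)
After 3 months: (0.2831, 0.3113, 0.4056)
After 4 months: (0.2832, 0.3113, 0.4055)
P(in Dormant after 4 months) = 0.4055

0.4055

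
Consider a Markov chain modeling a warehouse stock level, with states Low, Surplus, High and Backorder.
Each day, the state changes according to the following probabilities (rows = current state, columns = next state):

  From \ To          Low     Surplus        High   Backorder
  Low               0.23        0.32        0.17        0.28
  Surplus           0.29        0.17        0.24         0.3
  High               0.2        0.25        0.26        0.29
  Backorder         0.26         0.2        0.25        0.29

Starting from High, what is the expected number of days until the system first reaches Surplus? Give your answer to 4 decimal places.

Let t(s) be the expected number of days to first reach Surplus from state s, with t(Surplus) = 0. Conditioning on the first day:
t(Low) = 1 + 0.23·t(Low) + 0.17·t(High) + 0.28·t(Backorder)
t(High) = 1 + 0.2·t(Low) + 0.26·t(High) + 0.29·t(Backorder)
t(Backorder) = 1 + 0.26·t(Low) + 0.25·t(High) + 0.29·t(Backorder)
Solving: t(Low) = 3.6904, t(High) = 3.9795, t(Backorder) = 4.1611.
Expected days from High to Surplus: 3.9795.

3.9795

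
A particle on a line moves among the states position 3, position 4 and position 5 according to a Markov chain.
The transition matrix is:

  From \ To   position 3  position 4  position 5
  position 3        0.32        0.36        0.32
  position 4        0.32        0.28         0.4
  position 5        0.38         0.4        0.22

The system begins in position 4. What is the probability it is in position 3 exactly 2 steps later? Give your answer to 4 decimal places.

Sum over the intermediate state after 1 step:
P = P(position 4→position 3)·P(position 3→position 3) + P(position 4→position 4)·P(position 4→position 3) + P(position 4→position 5)·P(position 5→position 3)
  = 0.32×0.32 + 0.28×0.32 + 0.4×0.38
  = 0.1024 + 0.0896 + 0.1520 = 0.3440

0.3440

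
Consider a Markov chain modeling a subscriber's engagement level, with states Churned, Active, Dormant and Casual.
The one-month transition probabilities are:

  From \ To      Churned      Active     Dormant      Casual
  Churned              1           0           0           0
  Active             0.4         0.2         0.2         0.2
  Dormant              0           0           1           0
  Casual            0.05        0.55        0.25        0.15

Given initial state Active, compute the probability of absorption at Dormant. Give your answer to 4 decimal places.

Let h(s) be the probability of absorption at Dormant starting from transient state s. Then h(Dormant) = 1 and h(Churned) = 0. By first-step analysis:
h(Active) = 0.4·0 + 0.2·h(Active) + 0.2·1 + 0.2·h(Casual)
h(Casual) = 0.05·0 + 0.55·h(Active) + 0.25·1 + 0.15·h(Casual)
Solving: h(Active) = 0.3860, h(Casual) = 0.5439.
Starting from Active, the probability is 0.3860.

0.3860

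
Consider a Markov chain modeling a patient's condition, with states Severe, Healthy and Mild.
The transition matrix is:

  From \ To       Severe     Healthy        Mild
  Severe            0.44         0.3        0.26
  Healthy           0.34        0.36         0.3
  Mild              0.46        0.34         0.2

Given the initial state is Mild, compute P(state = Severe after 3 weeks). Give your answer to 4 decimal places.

0.4124

Propagate the distribution vector 3 weeks from Mild.
After 0 weeks: (0.0000, 0.0000, 1.0000)
After 1 week: (0.4600, 0.3400, 0.2000)
After 2 weeks: (0.4100, 0.3284, 0.2616)
After 3 weeks: (0.4124, 0.3302, 0.2574)
P(in Severe after 3 weeks) = 0.4124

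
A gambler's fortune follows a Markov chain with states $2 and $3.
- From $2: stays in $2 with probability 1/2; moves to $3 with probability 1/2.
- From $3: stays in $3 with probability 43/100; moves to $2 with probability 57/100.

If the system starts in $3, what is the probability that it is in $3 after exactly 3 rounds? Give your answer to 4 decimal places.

Propagate the distribution vector 3 rounds from $3.
After 0 rounds: (0.0000, 1.0000)
After 1 round: (0.5700, 0.4300)
After 2 rounds: (0.5301, 0.4699)
After 3 rounds: (0.5329, 0.4671)
P(in $3 after 3 rounds) = 0.4671

0.4671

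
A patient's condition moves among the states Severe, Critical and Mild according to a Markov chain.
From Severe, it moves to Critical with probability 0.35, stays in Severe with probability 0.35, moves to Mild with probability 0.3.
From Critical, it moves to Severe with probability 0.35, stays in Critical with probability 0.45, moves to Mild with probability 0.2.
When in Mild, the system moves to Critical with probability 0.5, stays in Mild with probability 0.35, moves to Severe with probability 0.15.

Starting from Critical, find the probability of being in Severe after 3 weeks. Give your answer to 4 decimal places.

0.2970

Propagate the distribution vector 3 weeks from Critical.
After 0 weeks: (0.0000, 1.0000, 0.0000)
After 1 week: (0.3500, 0.4500, 0.2000)
After 2 weeks: (0.3100, 0.4250, 0.2650)
After 3 weeks: (0.2970, 0.4323, 0.2708)
P(in Severe after 3 weeks) = 0.2970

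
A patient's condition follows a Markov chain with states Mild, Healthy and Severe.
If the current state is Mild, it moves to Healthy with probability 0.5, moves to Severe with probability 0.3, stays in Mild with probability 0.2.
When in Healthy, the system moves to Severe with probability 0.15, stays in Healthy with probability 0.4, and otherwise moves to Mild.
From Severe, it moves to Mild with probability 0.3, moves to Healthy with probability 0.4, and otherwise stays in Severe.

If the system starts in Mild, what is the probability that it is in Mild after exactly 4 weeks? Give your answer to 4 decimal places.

0.3326

Propagate the distribution vector 4 weeks from Mild.
After 0 weeks: (1.0000, 0.0000, 0.0000)
After 1 week: (0.2000, 0.5000, 0.3000)
After 2 weeks: (0.3550, 0.4200, 0.2250)
After 3 weeks: (0.3275, 0.4355, 0.2370)
After 4 weeks: (0.3326, 0.4328, 0.2347)
P(in Mild after 4 weeks) = 0.3326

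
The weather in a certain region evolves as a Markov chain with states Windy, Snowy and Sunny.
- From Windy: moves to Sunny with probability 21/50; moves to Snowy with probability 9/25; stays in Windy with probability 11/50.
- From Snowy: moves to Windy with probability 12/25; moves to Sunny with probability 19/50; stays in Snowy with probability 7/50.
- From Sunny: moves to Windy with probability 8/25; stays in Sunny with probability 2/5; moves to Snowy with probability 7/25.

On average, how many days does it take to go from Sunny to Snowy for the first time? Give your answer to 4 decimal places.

3.2974

Let t(s) be the expected number of days to first reach Snowy from state s, with t(Snowy) = 0. Conditioning on the first day:
t(Windy) = 1 + 0.22·t(Windy) + 0.42·t(Sunny)
t(Sunny) = 1 + 0.32·t(Windy) + 0.4·t(Sunny)
Solving: t(Windy) = 3.0576, t(Sunny) = 3.2974.
Expected days from Sunny to Snowy: 3.2974.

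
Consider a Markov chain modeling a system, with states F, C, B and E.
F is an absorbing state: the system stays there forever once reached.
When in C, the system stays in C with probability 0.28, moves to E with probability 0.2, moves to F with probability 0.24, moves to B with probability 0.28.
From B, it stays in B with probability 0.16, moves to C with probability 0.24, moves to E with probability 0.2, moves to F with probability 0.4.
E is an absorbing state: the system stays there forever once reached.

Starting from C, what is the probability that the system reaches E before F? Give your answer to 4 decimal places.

0.4167

Let h(s) be the probability of absorption at E starting from transient state s. Then h(E) = 1 and h(F) = 0. By first-step analysis:
h(C) = 0.24·0 + 0.28·h(C) + 0.28·h(B) + 0.2·1
h(B) = 0.4·0 + 0.24·h(C) + 0.16·h(B) + 0.2·1
Solving: h(C) = 0.4167, h(B) = 0.3571.
Starting from C, the probability is 0.4167.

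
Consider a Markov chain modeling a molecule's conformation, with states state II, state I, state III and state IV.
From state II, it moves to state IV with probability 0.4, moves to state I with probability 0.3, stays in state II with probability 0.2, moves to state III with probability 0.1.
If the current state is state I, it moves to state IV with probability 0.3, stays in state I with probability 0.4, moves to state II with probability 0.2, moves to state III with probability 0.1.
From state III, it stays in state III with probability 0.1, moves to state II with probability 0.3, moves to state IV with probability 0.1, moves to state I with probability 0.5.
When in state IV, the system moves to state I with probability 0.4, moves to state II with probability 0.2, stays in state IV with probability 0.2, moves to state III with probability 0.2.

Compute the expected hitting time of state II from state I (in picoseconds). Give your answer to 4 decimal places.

4.7059

Let t(s) be the expected number of picoseconds to first reach state II from state s, with t(state II) = 0. Conditioning on the first picosecond:
t(state I) = 1 + 0.4·t(state I) + 0.1·t(state III) + 0.3·t(state IV)
t(state III) = 1 + 0.5·t(state I) + 0.1·t(state III) + 0.1·t(state IV)
t(state IV) = 1 + 0.4·t(state I) + 0.2·t(state III) + 0.2·t(state IV)
Solving: t(state I) = 4.7059, t(state III) = 4.2437, t(state IV) = 4.6639.
Expected picoseconds from state I to state II: 4.7059.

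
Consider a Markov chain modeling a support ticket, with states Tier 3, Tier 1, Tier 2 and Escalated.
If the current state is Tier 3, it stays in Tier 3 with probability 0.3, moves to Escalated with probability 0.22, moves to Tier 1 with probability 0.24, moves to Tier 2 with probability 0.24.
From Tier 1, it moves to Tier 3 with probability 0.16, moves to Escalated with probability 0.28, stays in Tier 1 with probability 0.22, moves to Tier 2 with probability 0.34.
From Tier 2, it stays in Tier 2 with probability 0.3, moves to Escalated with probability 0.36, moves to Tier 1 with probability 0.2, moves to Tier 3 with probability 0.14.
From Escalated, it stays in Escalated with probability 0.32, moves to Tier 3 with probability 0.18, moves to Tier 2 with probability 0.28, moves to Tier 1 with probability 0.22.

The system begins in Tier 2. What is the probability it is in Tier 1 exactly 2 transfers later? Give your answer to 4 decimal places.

Propagate the distribution vector 2 transfers from Tier 2.
After 0 transfers: (0.0000, 0.0000, 1.0000, 0.0000)
After 1 transfer: (0.1400, 0.2000, 0.3000, 0.3600)
After 2 transfers: (0.1808, 0.2168, 0.2924, 0.3100)
P(in Tier 1 after 2 transfers) = 0.2168

0.2168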